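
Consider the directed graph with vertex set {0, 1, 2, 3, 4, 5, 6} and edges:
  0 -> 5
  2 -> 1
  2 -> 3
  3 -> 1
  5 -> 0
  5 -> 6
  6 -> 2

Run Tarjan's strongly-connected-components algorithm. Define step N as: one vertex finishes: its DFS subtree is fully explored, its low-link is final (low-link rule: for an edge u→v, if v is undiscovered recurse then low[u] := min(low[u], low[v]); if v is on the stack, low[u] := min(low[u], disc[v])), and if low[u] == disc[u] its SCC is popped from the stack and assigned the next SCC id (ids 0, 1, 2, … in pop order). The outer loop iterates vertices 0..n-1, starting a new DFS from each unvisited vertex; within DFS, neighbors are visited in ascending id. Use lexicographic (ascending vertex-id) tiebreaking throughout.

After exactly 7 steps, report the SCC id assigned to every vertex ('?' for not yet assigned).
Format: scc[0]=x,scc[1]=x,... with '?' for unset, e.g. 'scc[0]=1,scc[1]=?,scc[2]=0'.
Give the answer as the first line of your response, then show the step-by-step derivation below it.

scc[0]=4,scc[1]=0,scc[2]=2,scc[3]=1,scc[4]=5,scc[5]=4,scc[6]=3

step 1: low=(low[0]=0,low[1]=4,low[2]=3,low[3]=?,low[4]=?,low[5]=0,low[6]=2); scc=(scc[0]=?,scc[1]=0,scc[2]=?,scc[3]=?,scc[4]=?,scc[5]=?,scc[6]=?)
step 2: low=(low[0]=0,low[1]=4,low[2]=3,low[3]=5,low[4]=?,low[5]=0,low[6]=2); scc=(scc[0]=?,scc[1]=0,scc[2]=?,scc[3]=1,scc[4]=?,scc[5]=?,scc[6]=?)
step 3: low=(low[0]=0,low[1]=4,low[2]=3,low[3]=5,low[4]=?,low[5]=0,low[6]=2); scc=(scc[0]=?,scc[1]=0,scc[2]=2,scc[3]=1,scc[4]=?,scc[5]=?,scc[6]=?)
step 4: low=(low[0]=0,low[1]=4,low[2]=3,low[3]=5,low[4]=?,low[5]=0,low[6]=2); scc=(scc[0]=?,scc[1]=0,scc[2]=2,scc[3]=1,scc[4]=?,scc[5]=?,scc[6]=3)
step 5: low=(low[0]=0,low[1]=4,low[2]=3,low[3]=5,low[4]=?,low[5]=0,low[6]=2); scc=(scc[0]=?,scc[1]=0,scc[2]=2,scc[3]=1,scc[4]=?,scc[5]=?,scc[6]=3)
step 6: low=(low[0]=0,low[1]=4,low[2]=3,low[3]=5,low[4]=?,low[5]=0,low[6]=2); scc=(scc[0]=4,scc[1]=0,scc[2]=2,scc[3]=1,scc[4]=?,scc[5]=4,scc[6]=3)
step 7: low=(low[0]=0,low[1]=4,low[2]=3,low[3]=5,low[4]=6,low[5]=0,low[6]=2); scc=(scc[0]=4,scc[1]=0,scc[2]=2,scc[3]=1,scc[4]=5,scc[5]=4,scc[6]=3)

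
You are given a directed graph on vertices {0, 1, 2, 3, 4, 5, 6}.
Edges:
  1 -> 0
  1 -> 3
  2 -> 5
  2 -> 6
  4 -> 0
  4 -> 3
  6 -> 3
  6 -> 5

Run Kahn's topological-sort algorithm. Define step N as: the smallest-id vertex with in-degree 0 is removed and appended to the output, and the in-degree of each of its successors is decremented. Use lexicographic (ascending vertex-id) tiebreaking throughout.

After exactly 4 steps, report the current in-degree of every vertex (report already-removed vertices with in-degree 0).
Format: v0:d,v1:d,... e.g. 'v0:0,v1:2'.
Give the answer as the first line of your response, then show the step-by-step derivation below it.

v0:0,v1:0,v2:0,v3:1,v4:0,v5:1,v6:0

step 1: output 1; order=[1]; indeg=(1,0,0,2,0,2,1)
step 2: output 2; order=[1,2]; indeg=(1,0,0,2,0,1,0)
step 3: output 4; order=[1,2,4]; indeg=(0,0,0,1,0,1,0)
step 4: output 0; order=[1,2,4,0]; indeg=(0,0,0,1,0,1,0)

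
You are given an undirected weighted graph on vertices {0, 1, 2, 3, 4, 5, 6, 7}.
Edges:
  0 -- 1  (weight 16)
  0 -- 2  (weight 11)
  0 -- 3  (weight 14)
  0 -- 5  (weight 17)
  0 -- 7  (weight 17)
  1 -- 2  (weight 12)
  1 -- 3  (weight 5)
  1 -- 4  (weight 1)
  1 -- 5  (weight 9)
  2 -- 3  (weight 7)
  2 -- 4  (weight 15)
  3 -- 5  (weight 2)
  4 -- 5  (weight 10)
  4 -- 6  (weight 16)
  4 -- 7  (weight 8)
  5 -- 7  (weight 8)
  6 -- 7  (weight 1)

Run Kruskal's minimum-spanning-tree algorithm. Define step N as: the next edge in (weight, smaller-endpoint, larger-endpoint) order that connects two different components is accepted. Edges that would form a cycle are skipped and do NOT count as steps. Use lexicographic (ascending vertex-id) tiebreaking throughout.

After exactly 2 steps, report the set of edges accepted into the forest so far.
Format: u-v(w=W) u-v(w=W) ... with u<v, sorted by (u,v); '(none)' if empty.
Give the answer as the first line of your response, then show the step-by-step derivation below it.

1-4(w=1) 6-7(w=1)

step 1: add edge 1-4 (w=1); MST = {1-4(w=1)}
step 2: add edge 6-7 (w=1); MST = {1-4(w=1) 6-7(w=1)}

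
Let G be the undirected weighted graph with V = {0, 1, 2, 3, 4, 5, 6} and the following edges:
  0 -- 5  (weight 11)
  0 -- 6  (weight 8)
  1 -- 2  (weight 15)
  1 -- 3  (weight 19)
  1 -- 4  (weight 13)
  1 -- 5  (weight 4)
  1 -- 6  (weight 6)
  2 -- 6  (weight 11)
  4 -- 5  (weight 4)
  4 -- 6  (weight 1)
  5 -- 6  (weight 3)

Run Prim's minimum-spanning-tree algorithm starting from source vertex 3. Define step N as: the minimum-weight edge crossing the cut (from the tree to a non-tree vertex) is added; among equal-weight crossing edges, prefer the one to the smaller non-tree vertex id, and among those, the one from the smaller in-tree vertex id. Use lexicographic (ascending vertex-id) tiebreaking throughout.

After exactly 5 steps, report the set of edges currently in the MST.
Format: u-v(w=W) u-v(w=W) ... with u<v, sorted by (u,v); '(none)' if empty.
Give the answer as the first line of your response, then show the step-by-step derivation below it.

0-6(w=8) 1-3(w=19) 1-5(w=4) 4-6(w=1) 5-6(w=3)

step 1: add edge 1-3 (w=19); MST = {1-3(w=19)}
step 2: add edge 1-5 (w=4); MST = {1-3(w=19) 1-5(w=4)}
step 3: add edge 5-6 (w=3); MST = {1-3(w=19) 1-5(w=4) 5-6(w=3)}
step 4: add edge 4-6 (w=1); MST = {1-3(w=19) 1-5(w=4) 4-6(w=1) 5-6(w=3)}
step 5: add edge 0-6 (w=8); MST = {0-6(w=8) 1-3(w=19) 1-5(w=4) 4-6(w=1) 5-6(w=3)}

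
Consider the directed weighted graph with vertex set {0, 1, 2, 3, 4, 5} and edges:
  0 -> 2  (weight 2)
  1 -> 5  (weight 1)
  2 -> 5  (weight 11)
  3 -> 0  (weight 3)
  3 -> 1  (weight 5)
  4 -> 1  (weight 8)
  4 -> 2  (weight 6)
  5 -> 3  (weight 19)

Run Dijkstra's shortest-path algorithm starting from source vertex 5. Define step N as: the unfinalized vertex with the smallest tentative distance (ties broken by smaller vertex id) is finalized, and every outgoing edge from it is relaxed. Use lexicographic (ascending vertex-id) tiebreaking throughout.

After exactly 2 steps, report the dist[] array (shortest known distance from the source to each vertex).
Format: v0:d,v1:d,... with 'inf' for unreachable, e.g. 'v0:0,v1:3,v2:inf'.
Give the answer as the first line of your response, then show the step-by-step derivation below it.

v0:22,v1:24,v2:inf,v3:19,v4:inf,v5:0

step 1: dist = v0:inf,v1:inf,v2:inf,v3:19,v4:inf,v5:0
step 2: dist = v0:22,v1:24,v2:inf,v3:19,v4:inf,v5:0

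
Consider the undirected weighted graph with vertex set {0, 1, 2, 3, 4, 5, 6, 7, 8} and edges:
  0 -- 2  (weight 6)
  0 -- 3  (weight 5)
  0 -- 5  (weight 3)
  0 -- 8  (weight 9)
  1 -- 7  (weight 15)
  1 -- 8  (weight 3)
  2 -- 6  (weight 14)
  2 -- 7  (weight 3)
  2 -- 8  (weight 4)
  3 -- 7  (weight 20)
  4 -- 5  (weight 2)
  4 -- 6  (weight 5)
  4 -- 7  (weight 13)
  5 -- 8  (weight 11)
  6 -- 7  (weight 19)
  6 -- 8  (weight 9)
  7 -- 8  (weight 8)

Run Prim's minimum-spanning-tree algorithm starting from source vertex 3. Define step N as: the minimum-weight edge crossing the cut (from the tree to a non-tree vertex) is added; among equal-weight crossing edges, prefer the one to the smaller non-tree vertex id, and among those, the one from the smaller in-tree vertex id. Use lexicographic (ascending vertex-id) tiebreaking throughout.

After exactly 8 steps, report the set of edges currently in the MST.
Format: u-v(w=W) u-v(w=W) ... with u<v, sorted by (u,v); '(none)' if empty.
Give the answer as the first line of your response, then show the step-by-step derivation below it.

0-2(w=6) 0-3(w=5) 0-5(w=3) 1-8(w=3) 2-7(w=3) 2-8(w=4) 4-5(w=2) 4-6(w=5)

step 1: add edge 0-3 (w=5); MST = {0-3(w=5)}
step 2: add edge 0-5 (w=3); MST = {0-3(w=5) 0-5(w=3)}
step 3: add edge 4-5 (w=2); MST = {0-3(w=5) 0-5(w=3) 4-5(w=2)}
step 4: add edge 4-6 (w=5); MST = {0-3(w=5) 0-5(w=3) 4-5(w=2) 4-6(w=5)}
step 5: add edge 0-2 (w=6); MST = {0-2(w=6) 0-3(w=5) 0-5(w=3) 4-5(w=2) 4-6(w=5)}
step 6: add edge 2-7 (w=3); MST = {0-2(w=6) 0-3(w=5) 0-5(w=3) 2-7(w=3) 4-5(w=2) 4-6(w=5)}
step 7: add edge 2-8 (w=4); MST = {0-2(w=6) 0-3(w=5) 0-5(w=3) 2-7(w=3) 2-8(w=4) 4-5(w=2) 4-6(w=5)}
step 8: add edge 1-8 (w=3); MST = {0-2(w=6) 0-3(w=5) 0-5(w=3) 1-8(w=3) 2-7(w=3) 2-8(w=4) 4-5(w=2) 4-6(w=5)}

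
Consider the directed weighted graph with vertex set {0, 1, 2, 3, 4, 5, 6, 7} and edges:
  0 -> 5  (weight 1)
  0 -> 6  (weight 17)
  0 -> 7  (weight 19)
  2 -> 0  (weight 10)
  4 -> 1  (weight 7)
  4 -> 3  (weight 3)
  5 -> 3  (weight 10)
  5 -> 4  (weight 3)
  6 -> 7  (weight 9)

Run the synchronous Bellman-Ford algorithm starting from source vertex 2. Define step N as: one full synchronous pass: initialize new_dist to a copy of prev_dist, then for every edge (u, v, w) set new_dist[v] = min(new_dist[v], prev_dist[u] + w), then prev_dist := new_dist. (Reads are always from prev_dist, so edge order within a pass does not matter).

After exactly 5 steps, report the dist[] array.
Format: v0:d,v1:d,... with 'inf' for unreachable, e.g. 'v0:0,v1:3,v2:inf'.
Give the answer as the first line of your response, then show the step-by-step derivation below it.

v0:10,v1:21,v2:0,v3:17,v4:14,v5:11,v6:27,v7:29

step 1: dist = v0:10,v1:inf,v2:0,v3:inf,v4:inf,v5:inf,v6:inf,v7:inf
step 2: dist = v0:10,v1:inf,v2:0,v3:inf,v4:inf,v5:11,v6:27,v7:29
step 3: dist = v0:10,v1:inf,v2:0,v3:21,v4:14,v5:11,v6:27,v7:29
step 4: dist = v0:10,v1:21,v2:0,v3:17,v4:14,v5:11,v6:27,v7:29
step 5: dist = v0:10,v1:21,v2:0,v3:17,v4:14,v5:11,v6:27,v7:29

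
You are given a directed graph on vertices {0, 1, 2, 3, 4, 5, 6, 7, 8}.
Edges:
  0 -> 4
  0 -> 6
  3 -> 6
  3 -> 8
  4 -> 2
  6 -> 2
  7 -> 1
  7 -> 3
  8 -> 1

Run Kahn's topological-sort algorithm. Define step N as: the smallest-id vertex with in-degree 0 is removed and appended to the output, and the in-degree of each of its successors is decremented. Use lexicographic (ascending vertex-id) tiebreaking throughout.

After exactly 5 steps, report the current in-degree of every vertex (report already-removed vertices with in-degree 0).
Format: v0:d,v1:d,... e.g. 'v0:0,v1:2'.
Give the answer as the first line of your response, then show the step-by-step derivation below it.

v0:0,v1:1,v2:1,v3:0,v4:0,v5:0,v6:0,v7:0,v8:0

step 1: output 0; order=[0]; indeg=(0,2,2,1,0,0,1,0,1)
step 2: output 4; order=[0,4]; indeg=(0,2,1,1,0,0,1,0,1)
step 3: output 5; order=[0,4,5]; indeg=(0,2,1,1,0,0,1,0,1)
step 4: output 7; order=[0,4,5,7]; indeg=(0,1,1,0,0,0,1,0,1)
step 5: output 3; order=[0,4,5,7,3]; indeg=(0,1,1,0,0,0,0,0,0)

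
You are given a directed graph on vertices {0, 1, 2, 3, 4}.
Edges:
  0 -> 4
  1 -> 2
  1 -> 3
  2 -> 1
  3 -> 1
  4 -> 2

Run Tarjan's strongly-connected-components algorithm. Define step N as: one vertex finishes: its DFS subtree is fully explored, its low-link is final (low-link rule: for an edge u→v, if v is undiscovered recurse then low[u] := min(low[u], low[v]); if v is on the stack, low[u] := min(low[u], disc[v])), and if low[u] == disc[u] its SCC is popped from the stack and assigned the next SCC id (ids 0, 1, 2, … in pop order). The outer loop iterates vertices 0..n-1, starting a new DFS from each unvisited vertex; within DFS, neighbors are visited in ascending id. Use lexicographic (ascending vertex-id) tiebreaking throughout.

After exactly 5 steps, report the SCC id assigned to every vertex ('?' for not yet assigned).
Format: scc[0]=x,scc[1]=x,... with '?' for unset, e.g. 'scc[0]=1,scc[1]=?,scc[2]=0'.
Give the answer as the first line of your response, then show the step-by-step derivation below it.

scc[0]=2,scc[1]=0,scc[2]=0,scc[3]=0,scc[4]=1

step 1: low=(low[0]=0,low[1]=2,low[2]=2,low[3]=3,low[4]=1); scc=(scc[0]=?,scc[1]=?,scc[2]=?,scc[3]=?,scc[4]=?)
step 2: low=(low[0]=0,low[1]=2,low[2]=2,low[3]=3,low[4]=1); scc=(scc[0]=?,scc[1]=?,scc[2]=?,scc[3]=?,scc[4]=?)
step 3: low=(low[0]=0,low[1]=2,low[2]=2,low[3]=3,low[4]=1); scc=(scc[0]=?,scc[1]=0,scc[2]=0,scc[3]=0,scc[4]=?)
step 4: low=(low[0]=0,low[1]=2,low[2]=2,low[3]=3,low[4]=1); scc=(scc[0]=?,scc[1]=0,scc[2]=0,scc[3]=0,scc[4]=1)
step 5: low=(low[0]=0,low[1]=2,low[2]=2,low[3]=3,low[4]=1); scc=(scc[0]=2,scc[1]=0,scc[2]=0,scc[3]=0,scc[4]=1)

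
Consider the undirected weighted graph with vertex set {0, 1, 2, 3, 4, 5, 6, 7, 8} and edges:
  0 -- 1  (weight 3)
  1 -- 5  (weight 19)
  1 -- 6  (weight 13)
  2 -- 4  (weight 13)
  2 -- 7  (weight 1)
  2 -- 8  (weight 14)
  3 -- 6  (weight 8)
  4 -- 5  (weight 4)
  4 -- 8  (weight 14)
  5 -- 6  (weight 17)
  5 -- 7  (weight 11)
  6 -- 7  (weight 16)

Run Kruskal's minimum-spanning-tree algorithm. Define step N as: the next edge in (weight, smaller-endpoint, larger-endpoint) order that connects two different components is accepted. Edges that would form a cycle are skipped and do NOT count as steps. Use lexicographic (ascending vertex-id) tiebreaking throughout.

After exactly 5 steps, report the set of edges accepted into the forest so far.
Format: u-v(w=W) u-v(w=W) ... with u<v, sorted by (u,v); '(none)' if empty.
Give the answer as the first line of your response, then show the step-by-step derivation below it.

0-1(w=3) 2-7(w=1) 3-6(w=8) 4-5(w=4) 5-7(w=11)

step 1: add edge 2-7 (w=1); MST = {2-7(w=1)}
step 2: add edge 0-1 (w=3); MST = {0-1(w=3) 2-7(w=1)}
step 3: add edge 4-5 (w=4); MST = {0-1(w=3) 2-7(w=1) 4-5(w=4)}
step 4: add edge 3-6 (w=8); MST = {0-1(w=3) 2-7(w=1) 3-6(w=8) 4-5(w=4)}
step 5: add edge 5-7 (w=11); MST = {0-1(w=3) 2-7(w=1) 3-6(w=8) 4-5(w=4) 5-7(w=11)}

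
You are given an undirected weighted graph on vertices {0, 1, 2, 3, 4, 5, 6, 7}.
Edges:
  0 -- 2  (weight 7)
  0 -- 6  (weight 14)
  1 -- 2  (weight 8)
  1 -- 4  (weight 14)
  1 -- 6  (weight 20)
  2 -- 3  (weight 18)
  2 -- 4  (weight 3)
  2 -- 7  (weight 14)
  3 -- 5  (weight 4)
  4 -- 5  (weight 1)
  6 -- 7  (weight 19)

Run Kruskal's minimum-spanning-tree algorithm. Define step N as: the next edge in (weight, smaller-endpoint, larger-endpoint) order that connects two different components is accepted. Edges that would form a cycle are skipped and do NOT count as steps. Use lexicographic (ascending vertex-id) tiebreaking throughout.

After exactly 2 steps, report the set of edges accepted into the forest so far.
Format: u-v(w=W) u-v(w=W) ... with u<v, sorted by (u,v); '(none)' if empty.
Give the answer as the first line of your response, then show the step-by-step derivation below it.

2-4(w=3) 4-5(w=1)

step 1: add edge 4-5 (w=1); MST = {4-5(w=1)}
step 2: add edge 2-4 (w=3); MST = {2-4(w=3) 4-5(w=1)}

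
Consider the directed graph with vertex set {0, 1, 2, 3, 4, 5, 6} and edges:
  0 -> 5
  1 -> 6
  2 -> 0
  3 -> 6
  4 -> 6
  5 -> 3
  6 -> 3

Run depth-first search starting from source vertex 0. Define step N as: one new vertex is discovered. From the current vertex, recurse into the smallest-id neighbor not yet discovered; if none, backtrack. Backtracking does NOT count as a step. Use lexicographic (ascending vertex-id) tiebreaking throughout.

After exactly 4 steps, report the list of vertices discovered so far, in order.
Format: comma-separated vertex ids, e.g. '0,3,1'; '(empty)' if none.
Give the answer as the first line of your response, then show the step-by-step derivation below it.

0,5,3,6

step 1: discover 0; path=0; order=0
step 2: discover 5; path=0>5; order=0,5
step 3: discover 3; path=0>5>3; order=0,5,3
step 4: discover 6; path=0>5>3>6; order=0,5,3,6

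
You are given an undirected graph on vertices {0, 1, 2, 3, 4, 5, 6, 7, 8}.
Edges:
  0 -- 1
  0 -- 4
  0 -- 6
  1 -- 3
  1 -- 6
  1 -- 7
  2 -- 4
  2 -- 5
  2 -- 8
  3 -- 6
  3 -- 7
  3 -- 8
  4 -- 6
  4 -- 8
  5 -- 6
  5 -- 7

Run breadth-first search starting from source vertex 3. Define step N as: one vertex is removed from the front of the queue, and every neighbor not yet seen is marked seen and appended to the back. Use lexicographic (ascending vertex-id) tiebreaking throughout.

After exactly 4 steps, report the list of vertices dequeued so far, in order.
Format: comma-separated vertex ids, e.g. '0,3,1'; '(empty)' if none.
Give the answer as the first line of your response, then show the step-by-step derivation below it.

3,1,6,7

step 1: dequeue 3; queue=[1,6,7,8]; order=3
step 2: dequeue 1; queue=[6,7,8,0]; order=3,1
step 3: dequeue 6; queue=[7,8,0,4,5]; order=3,1,6
step 4: dequeue 7; queue=[8,0,4,5]; order=3,1,6,7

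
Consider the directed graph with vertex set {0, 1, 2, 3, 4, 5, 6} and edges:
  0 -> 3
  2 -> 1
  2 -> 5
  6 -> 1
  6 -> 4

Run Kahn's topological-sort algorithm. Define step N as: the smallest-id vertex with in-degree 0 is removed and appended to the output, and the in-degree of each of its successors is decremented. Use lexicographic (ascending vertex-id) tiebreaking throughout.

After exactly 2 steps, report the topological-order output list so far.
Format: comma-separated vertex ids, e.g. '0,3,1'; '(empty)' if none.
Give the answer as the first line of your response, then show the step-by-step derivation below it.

0,2

step 1: output 0; order=[0]; indeg=(0,2,0,0,1,1,0)
step 2: output 2; order=[0,2]; indeg=(0,1,0,0,1,0,0)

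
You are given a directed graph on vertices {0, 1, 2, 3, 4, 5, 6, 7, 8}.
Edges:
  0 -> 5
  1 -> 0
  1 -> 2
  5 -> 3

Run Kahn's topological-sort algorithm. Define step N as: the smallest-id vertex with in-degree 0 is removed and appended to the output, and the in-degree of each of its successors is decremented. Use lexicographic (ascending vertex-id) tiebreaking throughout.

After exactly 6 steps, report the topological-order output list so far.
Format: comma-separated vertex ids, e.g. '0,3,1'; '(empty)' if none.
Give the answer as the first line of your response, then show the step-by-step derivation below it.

1,0,2,4,5,3

step 1: output 1; order=[1]; indeg=(0,0,0,1,0,1,0,0,0)
step 2: output 0; order=[1,0]; indeg=(0,0,0,1,0,0,0,0,0)
step 3: output 2; order=[1,0,2]; indeg=(0,0,0,1,0,0,0,0,0)
step 4: output 4; order=[1,0,2,4]; indeg=(0,0,0,1,0,0,0,0,0)
step 5: output 5; order=[1,0,2,4,5]; indeg=(0,0,0,0,0,0,0,0,0)
step 6: output 3; order=[1,0,2,4,5,3]; indeg=(0,0,0,0,0,0,0,0,0)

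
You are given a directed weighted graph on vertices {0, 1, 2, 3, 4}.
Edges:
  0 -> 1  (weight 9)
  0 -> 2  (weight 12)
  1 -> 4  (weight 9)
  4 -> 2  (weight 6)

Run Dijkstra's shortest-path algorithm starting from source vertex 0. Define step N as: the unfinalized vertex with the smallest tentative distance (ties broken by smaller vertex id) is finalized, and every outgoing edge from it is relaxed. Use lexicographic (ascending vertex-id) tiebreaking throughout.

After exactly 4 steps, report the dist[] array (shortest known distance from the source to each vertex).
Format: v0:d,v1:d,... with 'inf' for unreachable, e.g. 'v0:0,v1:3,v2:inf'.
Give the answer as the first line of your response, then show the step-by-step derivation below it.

v0:0,v1:9,v2:12,v3:inf,v4:18

step 1: dist = v0:0,v1:9,v2:12,v3:inf,v4:inf
step 2: dist = v0:0,v1:9,v2:12,v3:inf,v4:18
step 3: dist = v0:0,v1:9,v2:12,v3:inf,v4:18
step 4: dist = v0:0,v1:9,v2:12,v3:inf,v4:18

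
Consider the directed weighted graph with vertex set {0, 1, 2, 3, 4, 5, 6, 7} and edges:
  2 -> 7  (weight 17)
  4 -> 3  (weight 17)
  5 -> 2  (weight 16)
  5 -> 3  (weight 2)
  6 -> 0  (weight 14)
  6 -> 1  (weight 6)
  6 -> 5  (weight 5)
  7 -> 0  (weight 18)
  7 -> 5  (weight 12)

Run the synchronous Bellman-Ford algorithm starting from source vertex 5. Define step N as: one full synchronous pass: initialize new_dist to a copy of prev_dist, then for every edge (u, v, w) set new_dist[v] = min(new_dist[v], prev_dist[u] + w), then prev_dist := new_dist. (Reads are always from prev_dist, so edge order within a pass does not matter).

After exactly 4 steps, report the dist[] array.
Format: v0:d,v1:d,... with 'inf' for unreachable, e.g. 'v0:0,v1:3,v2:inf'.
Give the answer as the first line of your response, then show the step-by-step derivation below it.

v0:51,v1:inf,v2:16,v3:2,v4:inf,v5:0,v6:inf,v7:33

step 1: dist = v0:inf,v1:inf,v2:16,v3:2,v4:inf,v5:0,v6:inf,v7:inf
step 2: dist = v0:inf,v1:inf,v2:16,v3:2,v4:inf,v5:0,v6:inf,v7:33
step 3: dist = v0:51,v1:inf,v2:16,v3:2,v4:inf,v5:0,v6:inf,v7:33
step 4: dist = v0:51,v1:inf,v2:16,v3:2,v4:inf,v5:0,v6:inf,v7:33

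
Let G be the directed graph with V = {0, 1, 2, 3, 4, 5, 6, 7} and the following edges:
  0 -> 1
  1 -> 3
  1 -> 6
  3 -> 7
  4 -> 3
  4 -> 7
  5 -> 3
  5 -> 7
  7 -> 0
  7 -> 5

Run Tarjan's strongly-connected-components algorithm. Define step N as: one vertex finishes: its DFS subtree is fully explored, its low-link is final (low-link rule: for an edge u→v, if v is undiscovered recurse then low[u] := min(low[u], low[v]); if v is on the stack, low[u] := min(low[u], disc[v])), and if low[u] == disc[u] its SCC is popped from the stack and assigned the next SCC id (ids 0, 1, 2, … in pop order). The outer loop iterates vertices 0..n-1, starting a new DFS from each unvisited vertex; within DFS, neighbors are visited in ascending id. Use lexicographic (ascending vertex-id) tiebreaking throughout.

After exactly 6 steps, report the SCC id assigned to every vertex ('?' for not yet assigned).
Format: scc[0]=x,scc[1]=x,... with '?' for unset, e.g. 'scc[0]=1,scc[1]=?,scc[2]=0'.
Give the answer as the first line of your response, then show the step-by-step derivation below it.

scc[0]=1,scc[1]=1,scc[2]=?,scc[3]=1,scc[4]=?,scc[5]=1,scc[6]=0,scc[7]=1

step 1: low=(low[0]=0,low[1]=1,low[2]=?,low[3]=2,low[4]=?,low[5]=2,low[6]=?,low[7]=0); scc=(scc[0]=?,scc[1]=?,scc[2]=?,scc[3]=?,scc[4]=?,scc[5]=?,scc[6]=?,scc[7]=?)
step 2: low=(low[0]=0,low[1]=1,low[2]=?,low[3]=2,low[4]=?,low[5]=2,low[6]=?,low[7]=0); scc=(scc[0]=?,scc[1]=?,scc[2]=?,scc[3]=?,scc[4]=?,scc[5]=?,scc[6]=?,scc[7]=?)
step 3: low=(low[0]=0,low[1]=1,low[2]=?,low[3]=0,low[4]=?,low[5]=2,low[6]=?,low[7]=0); scc=(scc[0]=?,scc[1]=?,scc[2]=?,scc[3]=?,scc[4]=?,scc[5]=?,scc[6]=?,scc[7]=?)
step 4: low=(low[0]=0,low[1]=0,low[2]=?,low[3]=0,low[4]=?,low[5]=2,low[6]=5,low[7]=0); scc=(scc[0]=?,scc[1]=?,scc[2]=?,scc[3]=?,scc[4]=?,scc[5]=?,scc[6]=0,scc[7]=?)
step 5: low=(low[0]=0,low[1]=0,low[2]=?,low[3]=0,low[4]=?,low[5]=2,low[6]=5,low[7]=0); scc=(scc[0]=?,scc[1]=?,scc[2]=?,scc[3]=?,scc[4]=?,scc[5]=?,scc[6]=0,scc[7]=?)
step 6: low=(low[0]=0,low[1]=0,low[2]=?,low[3]=0,low[4]=?,low[5]=2,low[6]=5,low[7]=0); scc=(scc[0]=1,scc[1]=1,scc[2]=?,scc[3]=1,scc[4]=?,scc[5]=1,scc[6]=0,scc[7]=1)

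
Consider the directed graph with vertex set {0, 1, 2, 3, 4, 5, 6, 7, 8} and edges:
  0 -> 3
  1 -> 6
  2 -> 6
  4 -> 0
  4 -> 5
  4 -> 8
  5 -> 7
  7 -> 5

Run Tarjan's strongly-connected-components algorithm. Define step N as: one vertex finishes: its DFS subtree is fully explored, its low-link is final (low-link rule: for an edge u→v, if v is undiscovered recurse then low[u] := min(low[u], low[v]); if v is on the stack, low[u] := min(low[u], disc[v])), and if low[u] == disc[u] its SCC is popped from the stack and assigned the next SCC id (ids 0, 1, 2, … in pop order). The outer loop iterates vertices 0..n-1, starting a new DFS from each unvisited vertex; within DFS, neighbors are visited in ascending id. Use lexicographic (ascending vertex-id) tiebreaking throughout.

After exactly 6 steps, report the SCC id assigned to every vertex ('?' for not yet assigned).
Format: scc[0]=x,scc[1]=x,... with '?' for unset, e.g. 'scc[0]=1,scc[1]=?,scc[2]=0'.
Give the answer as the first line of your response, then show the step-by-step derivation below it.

scc[0]=1,scc[1]=3,scc[2]=4,scc[3]=0,scc[4]=?,scc[5]=?,scc[6]=2,scc[7]=?,scc[8]=?

step 1: low=(low[0]=0,low[1]=?,low[2]=?,low[3]=1,low[4]=?,low[5]=?,low[6]=?,low[7]=?,low[8]=?); scc=(scc[0]=?,scc[1]=?,scc[2]=?,scc[3]=0,scc[4]=?,scc[5]=?,scc[6]=?,scc[7]=?,scc[8]=?)
step 2: low=(low[0]=0,low[1]=?,low[2]=?,low[3]=1,low[4]=?,low[5]=?,low[6]=?,low[7]=?,low[8]=?); scc=(scc[0]=1,scc[1]=?,scc[2]=?,scc[3]=0,scc[4]=?,scc[5]=?,scc[6]=?,scc[7]=?,scc[8]=?)
step 3: low=(low[0]=0,low[1]=2,low[2]=?,low[3]=1,low[4]=?,low[5]=?,low[6]=3,low[7]=?,low[8]=?); scc=(scc[0]=1,scc[1]=?,scc[2]=?,scc[3]=0,scc[4]=?,scc[5]=?,scc[6]=2,scc[7]=?,scc[8]=?)
step 4: low=(low[0]=0,low[1]=2,low[2]=?,low[3]=1,low[4]=?,low[5]=?,low[6]=3,low[7]=?,low[8]=?); scc=(scc[0]=1,scc[1]=3,scc[2]=?,scc[3]=0,scc[4]=?,scc[5]=?,scc[6]=2,scc[7]=?,scc[8]=?)
step 5: low=(low[0]=0,low[1]=2,low[2]=4,low[3]=1,low[4]=?,low[5]=?,low[6]=3,low[7]=?,low[8]=?); scc=(scc[0]=1,scc[1]=3,scc[2]=4,scc[3]=0,scc[4]=?,scc[5]=?,scc[6]=2,scc[7]=?,scc[8]=?)
step 6: low=(low[0]=0,low[1]=2,low[2]=4,low[3]=1,low[4]=5,low[5]=6,low[6]=3,low[7]=6,low[8]=?); scc=(scc[0]=1,scc[1]=3,scc[2]=4,scc[3]=0,scc[4]=?,scc[5]=?,scc[6]=2,scc[7]=?,scc[8]=?)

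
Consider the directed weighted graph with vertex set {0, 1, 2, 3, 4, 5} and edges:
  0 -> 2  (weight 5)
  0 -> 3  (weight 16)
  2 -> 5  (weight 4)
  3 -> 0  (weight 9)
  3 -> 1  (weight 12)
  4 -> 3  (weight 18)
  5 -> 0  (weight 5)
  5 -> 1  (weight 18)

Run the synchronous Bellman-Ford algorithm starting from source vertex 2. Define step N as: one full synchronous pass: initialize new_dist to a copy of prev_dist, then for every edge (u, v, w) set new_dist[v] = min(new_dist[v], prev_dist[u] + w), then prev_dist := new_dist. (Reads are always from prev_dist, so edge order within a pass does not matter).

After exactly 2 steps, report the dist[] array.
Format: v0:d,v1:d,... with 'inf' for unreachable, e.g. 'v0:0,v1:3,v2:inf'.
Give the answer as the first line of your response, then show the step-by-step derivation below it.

v0:9,v1:22,v2:0,v3:inf,v4:inf,v5:4

step 1: dist = v0:inf,v1:inf,v2:0,v3:inf,v4:inf,v5:4
step 2: dist = v0:9,v1:22,v2:0,v3:inf,v4:inf,v5:4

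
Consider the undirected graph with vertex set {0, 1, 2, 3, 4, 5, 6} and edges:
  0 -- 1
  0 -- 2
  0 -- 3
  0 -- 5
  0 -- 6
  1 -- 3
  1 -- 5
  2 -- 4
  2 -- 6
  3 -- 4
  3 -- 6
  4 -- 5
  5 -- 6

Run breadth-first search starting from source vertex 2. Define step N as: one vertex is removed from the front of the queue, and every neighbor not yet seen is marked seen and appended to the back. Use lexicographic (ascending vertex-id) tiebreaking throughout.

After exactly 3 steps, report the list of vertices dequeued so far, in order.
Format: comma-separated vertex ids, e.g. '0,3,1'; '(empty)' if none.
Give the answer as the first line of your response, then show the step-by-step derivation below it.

2,0,4

step 1: dequeue 2; queue=[0,4,6]; order=2
step 2: dequeue 0; queue=[4,6,1,3,5]; order=2,0
step 3: dequeue 4; queue=[6,1,3,5]; order=2,0,4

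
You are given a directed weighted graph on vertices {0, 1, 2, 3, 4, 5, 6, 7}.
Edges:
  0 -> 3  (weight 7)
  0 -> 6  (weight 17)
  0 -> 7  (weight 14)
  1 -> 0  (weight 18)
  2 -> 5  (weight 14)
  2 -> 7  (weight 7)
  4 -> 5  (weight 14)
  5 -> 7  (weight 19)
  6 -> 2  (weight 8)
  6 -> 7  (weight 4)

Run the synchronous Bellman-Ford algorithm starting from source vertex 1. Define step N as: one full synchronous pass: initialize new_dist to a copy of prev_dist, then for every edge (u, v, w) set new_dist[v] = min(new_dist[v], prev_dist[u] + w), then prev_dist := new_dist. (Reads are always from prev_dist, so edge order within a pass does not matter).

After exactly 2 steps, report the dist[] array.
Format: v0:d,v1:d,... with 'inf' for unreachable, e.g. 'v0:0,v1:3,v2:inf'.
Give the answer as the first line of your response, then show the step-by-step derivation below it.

v0:18,v1:0,v2:inf,v3:25,v4:inf,v5:inf,v6:35,v7:32

step 1: dist = v0:18,v1:0,v2:inf,v3:inf,v4:inf,v5:inf,v6:inf,v7:inf
step 2: dist = v0:18,v1:0,v2:inf,v3:25,v4:inf,v5:inf,v6:35,v7:32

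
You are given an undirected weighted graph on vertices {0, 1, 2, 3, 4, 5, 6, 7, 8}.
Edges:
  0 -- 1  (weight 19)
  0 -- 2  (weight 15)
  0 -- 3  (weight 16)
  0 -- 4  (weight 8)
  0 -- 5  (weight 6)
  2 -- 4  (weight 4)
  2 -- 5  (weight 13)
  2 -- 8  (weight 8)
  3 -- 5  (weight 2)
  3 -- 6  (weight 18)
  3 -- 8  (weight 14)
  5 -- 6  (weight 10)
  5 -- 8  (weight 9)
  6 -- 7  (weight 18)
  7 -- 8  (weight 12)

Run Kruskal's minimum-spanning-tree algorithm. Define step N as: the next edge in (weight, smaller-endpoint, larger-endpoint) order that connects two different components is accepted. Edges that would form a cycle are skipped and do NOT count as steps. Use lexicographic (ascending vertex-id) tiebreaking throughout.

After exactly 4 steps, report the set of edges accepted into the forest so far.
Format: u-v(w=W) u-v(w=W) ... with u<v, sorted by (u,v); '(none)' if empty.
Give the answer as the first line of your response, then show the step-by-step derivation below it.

0-4(w=8) 0-5(w=6) 2-4(w=4) 3-5(w=2)

step 1: add edge 3-5 (w=2); MST = {3-5(w=2)}
step 2: add edge 2-4 (w=4); MST = {2-4(w=4) 3-5(w=2)}
step 3: add edge 0-5 (w=6); MST = {0-5(w=6) 2-4(w=4) 3-5(w=2)}
step 4: add edge 0-4 (w=8); MST = {0-4(w=8) 0-5(w=6) 2-4(w=4) 3-5(w=2)}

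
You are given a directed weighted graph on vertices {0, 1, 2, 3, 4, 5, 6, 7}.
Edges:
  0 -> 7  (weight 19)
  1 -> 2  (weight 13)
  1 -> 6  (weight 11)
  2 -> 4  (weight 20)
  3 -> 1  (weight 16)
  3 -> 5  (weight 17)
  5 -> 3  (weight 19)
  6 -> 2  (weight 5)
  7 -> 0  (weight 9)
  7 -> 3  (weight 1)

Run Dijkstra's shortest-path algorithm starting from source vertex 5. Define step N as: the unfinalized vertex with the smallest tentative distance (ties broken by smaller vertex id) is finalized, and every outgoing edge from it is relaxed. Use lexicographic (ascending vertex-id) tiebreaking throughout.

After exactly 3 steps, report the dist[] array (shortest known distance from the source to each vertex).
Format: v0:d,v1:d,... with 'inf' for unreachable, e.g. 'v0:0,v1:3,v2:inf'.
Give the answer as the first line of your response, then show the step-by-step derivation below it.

v0:inf,v1:35,v2:48,v3:19,v4:inf,v5:0,v6:46,v7:inf

step 1: dist = v0:inf,v1:inf,v2:inf,v3:19,v4:inf,v5:0,v6:inf,v7:inf
step 2: dist = v0:inf,v1:35,v2:inf,v3:19,v4:inf,v5:0,v6:inf,v7:inf
step 3: dist = v0:inf,v1:35,v2:48,v3:19,v4:inf,v5:0,v6:46,v7:inf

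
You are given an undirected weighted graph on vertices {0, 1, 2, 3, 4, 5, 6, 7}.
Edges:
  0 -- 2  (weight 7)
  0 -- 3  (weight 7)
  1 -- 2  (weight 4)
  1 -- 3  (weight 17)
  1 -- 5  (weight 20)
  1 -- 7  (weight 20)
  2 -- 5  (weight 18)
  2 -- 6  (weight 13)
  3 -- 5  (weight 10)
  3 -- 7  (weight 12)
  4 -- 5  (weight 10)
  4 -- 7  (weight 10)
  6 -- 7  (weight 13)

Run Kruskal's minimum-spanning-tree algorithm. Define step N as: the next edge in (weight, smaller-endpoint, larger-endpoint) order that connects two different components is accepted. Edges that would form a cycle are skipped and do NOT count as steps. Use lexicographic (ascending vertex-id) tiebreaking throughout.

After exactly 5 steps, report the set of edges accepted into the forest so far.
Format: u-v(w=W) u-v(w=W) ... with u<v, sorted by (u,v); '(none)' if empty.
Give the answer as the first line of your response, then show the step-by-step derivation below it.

0-2(w=7) 0-3(w=7) 1-2(w=4) 3-5(w=10) 4-5(w=10)

step 1: add edge 1-2 (w=4); MST = {1-2(w=4)}
step 2: add edge 0-2 (w=7); MST = {0-2(w=7) 1-2(w=4)}
step 3: add edge 0-3 (w=7); MST = {0-2(w=7) 0-3(w=7) 1-2(w=4)}
step 4: add edge 3-5 (w=10); MST = {0-2(w=7) 0-3(w=7) 1-2(w=4) 3-5(w=10)}
step 5: add edge 4-5 (w=10); MST = {0-2(w=7) 0-3(w=7) 1-2(w=4) 3-5(w=10) 4-5(w=10)}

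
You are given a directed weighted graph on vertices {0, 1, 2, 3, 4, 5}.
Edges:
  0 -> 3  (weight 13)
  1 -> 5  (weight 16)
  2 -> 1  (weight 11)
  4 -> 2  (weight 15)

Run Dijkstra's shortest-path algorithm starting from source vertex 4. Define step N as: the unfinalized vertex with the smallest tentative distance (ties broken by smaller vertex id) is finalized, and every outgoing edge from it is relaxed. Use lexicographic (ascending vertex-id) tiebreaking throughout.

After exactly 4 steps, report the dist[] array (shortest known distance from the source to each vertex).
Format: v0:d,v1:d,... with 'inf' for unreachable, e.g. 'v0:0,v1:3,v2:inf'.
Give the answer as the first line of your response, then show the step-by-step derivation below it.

v0:inf,v1:26,v2:15,v3:inf,v4:0,v5:42

step 1: dist = v0:inf,v1:inf,v2:15,v3:inf,v4:0,v5:inf
step 2: dist = v0:inf,v1:26,v2:15,v3:inf,v4:0,v5:inf
step 3: dist = v0:inf,v1:26,v2:15,v3:inf,v4:0,v5:42
step 4: dist = v0:inf,v1:26,v2:15,v3:inf,v4:0,v5:42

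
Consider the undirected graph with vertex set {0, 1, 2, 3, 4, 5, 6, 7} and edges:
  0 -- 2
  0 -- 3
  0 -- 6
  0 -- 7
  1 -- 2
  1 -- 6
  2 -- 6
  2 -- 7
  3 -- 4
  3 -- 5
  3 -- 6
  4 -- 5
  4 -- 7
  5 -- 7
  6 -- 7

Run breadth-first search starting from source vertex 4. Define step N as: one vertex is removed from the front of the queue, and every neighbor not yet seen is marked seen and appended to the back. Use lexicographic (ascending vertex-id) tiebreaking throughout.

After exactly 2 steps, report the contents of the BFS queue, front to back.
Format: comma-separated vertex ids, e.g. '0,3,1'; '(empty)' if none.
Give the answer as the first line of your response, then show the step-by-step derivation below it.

5,7,0,6

step 1: dequeue 4; queue=[3,5,7]; order=4
step 2: dequeue 3; queue=[5,7,0,6]; order=4,3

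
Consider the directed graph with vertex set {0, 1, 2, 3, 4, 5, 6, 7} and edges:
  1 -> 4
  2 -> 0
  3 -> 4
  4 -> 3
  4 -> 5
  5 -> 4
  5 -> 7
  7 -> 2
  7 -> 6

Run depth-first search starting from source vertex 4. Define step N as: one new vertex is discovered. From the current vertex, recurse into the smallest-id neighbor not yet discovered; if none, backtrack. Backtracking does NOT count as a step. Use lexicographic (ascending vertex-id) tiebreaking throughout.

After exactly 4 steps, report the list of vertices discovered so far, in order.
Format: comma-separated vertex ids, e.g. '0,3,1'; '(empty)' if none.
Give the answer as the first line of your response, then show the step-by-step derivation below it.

4,3,5,7

step 1: discover 4; path=4; order=4
step 2: discover 3; path=4>3; order=4,3
step 3: discover 5; path=4>5; order=4,3,5
step 4: discover 7; path=4>5>7; order=4,3,5,7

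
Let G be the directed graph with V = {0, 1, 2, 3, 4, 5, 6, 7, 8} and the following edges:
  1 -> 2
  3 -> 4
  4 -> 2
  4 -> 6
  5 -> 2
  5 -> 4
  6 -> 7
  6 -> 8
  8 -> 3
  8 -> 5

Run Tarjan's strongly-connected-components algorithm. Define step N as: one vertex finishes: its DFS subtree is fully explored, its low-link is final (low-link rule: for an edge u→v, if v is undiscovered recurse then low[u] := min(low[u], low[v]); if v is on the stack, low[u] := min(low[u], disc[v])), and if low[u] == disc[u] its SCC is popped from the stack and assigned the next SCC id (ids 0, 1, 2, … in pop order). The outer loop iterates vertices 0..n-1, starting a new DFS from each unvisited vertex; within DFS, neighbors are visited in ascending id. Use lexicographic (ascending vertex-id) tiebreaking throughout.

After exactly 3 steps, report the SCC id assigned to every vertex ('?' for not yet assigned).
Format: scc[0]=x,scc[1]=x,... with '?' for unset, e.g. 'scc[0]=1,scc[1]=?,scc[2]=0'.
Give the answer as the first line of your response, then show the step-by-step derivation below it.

scc[0]=0,scc[1]=2,scc[2]=1,scc[3]=?,scc[4]=?,scc[5]=?,scc[6]=?,scc[7]=?,scc[8]=?

step 1: low=(low[0]=0,low[1]=?,low[2]=?,low[3]=?,low[4]=?,low[5]=?,low[6]=?,low[7]=?,low[8]=?); scc=(scc[0]=0,scc[1]=?,scc[2]=?,scc[3]=?,scc[4]=?,scc[5]=?,scc[6]=?,scc[7]=?,scc[8]=?)
step 2: low=(low[0]=0,low[1]=1,low[2]=2,low[3]=?,low[4]=?,low[5]=?,low[6]=?,low[7]=?,low[8]=?); scc=(scc[0]=0,scc[1]=?,scc[2]=1,scc[3]=?,scc[4]=?,scc[5]=?,scc[6]=?,scc[7]=?,scc[8]=?)
step 3: low=(low[0]=0,low[1]=1,low[2]=2,low[3]=?,low[4]=?,low[5]=?,low[6]=?,low[7]=?,low[8]=?); scc=(scc[0]=0,scc[1]=2,scc[2]=1,scc[3]=?,scc[4]=?,scc[5]=?,scc[6]=?,scc[7]=?,scc[8]=?)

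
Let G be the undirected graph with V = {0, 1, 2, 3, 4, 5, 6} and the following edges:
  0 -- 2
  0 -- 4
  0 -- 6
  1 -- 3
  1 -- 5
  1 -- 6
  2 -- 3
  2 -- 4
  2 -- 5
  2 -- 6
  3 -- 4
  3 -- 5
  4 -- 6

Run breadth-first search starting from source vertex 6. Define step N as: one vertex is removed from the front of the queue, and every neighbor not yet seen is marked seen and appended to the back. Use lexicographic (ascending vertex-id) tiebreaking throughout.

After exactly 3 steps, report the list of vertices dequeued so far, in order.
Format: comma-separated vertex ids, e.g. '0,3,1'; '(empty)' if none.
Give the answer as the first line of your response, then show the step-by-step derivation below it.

6,0,1

step 1: dequeue 6; queue=[0,1,2,4]; order=6
step 2: dequeue 0; queue=[1,2,4]; order=6,0
step 3: dequeue 1; queue=[2,4,3,5]; order=6,0,1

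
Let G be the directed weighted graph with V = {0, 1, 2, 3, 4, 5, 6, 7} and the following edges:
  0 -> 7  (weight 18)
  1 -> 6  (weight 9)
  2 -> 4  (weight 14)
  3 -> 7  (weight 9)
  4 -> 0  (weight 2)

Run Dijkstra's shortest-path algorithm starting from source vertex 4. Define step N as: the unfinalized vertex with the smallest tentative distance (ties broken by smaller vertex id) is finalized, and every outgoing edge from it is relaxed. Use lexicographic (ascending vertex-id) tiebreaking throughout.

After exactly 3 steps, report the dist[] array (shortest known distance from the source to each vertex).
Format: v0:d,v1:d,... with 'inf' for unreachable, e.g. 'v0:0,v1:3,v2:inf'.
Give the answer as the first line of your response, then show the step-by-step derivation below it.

v0:2,v1:inf,v2:inf,v3:inf,v4:0,v5:inf,v6:inf,v7:20

step 1: dist = v0:2,v1:inf,v2:inf,v3:inf,v4:0,v5:inf,v6:inf,v7:inf
step 2: dist = v0:2,v1:inf,v2:inf,v3:inf,v4:0,v5:inf,v6:inf,v7:20
step 3: dist = v0:2,v1:inf,v2:inf,v3:inf,v4:0,v5:inf,v6:inf,v7:20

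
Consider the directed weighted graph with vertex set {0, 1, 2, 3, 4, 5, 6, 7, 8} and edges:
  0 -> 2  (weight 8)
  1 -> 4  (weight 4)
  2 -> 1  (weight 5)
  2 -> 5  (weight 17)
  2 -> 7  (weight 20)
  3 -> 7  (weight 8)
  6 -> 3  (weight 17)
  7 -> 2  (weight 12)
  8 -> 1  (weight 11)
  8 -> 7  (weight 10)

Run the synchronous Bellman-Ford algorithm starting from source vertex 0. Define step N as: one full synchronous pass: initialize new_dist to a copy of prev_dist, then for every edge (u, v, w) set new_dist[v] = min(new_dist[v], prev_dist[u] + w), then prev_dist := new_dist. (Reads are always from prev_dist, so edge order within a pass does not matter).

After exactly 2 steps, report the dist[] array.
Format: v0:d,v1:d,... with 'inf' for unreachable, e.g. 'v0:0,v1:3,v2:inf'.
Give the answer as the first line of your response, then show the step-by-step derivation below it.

v0:0,v1:13,v2:8,v3:inf,v4:inf,v5:25,v6:inf,v7:28,v8:inf

step 1: dist = v0:0,v1:inf,v2:8,v3:inf,v4:inf,v5:inf,v6:inf,v7:inf,v8:inf
step 2: dist = v0:0,v1:13,v2:8,v3:inf,v4:inf,v5:25,v6:inf,v7:28,v8:inf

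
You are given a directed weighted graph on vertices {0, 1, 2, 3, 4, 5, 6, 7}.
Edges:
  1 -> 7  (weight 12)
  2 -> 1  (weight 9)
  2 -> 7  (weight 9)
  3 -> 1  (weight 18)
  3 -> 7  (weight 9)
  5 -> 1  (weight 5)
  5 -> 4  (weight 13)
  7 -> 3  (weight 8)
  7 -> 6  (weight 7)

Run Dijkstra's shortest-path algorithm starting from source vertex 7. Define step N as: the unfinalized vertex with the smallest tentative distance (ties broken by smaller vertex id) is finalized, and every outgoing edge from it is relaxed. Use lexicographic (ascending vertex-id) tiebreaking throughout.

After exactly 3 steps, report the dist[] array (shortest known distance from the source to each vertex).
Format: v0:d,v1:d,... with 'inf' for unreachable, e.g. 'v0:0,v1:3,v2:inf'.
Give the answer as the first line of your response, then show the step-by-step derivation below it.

v0:inf,v1:26,v2:inf,v3:8,v4:inf,v5:inf,v6:7,v7:0

step 1: dist = v0:inf,v1:inf,v2:inf,v3:8,v4:inf,v5:inf,v6:7,v7:0
step 2: dist = v0:inf,v1:inf,v2:inf,v3:8,v4:inf,v5:inf,v6:7,v7:0
step 3: dist = v0:inf,v1:26,v2:inf,v3:8,v4:inf,v5:inf,v6:7,v7:0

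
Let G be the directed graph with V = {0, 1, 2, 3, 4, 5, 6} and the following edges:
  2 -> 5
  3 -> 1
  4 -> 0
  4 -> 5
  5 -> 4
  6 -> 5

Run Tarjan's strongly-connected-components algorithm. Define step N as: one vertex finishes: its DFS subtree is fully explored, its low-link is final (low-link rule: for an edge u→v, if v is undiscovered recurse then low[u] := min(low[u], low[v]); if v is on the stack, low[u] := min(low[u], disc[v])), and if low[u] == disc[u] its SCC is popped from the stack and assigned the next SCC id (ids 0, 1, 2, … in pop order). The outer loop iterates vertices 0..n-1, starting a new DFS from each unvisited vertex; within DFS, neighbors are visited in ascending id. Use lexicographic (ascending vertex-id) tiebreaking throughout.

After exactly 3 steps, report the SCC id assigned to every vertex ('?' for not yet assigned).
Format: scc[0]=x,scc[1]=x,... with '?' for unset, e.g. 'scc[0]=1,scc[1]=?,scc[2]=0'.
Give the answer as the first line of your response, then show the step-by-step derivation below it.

scc[0]=0,scc[1]=1,scc[2]=?,scc[3]=?,scc[4]=?,scc[5]=?,scc[6]=?

step 1: low=(low[0]=0,low[1]=?,low[2]=?,low[3]=?,low[4]=?,low[5]=?,low[6]=?); scc=(scc[0]=0,scc[1]=?,scc[2]=?,scc[3]=?,scc[4]=?,scc[5]=?,scc[6]=?)
step 2: low=(low[0]=0,low[1]=1,low[2]=?,low[3]=?,low[4]=?,low[5]=?,low[6]=?); scc=(scc[0]=0,scc[1]=1,scc[2]=?,scc[3]=?,scc[4]=?,scc[5]=?,scc[6]=?)
step 3: low=(low[0]=0,low[1]=1,low[2]=2,low[3]=?,low[4]=3,low[5]=3,low[6]=?); scc=(scc[0]=0,scc[1]=1,scc[2]=?,scc[3]=?,scc[4]=?,scc[5]=?,scc[6]=?)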